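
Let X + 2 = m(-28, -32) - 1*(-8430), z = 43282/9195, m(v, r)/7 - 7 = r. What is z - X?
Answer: -75843053/9195 ≈ -8248.3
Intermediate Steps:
m(v, r) = 49 + 7*r
z = 43282/9195 (z = 43282*(1/9195) = 43282/9195 ≈ 4.7071)
X = 8253 (X = -2 + ((49 + 7*(-32)) - 1*(-8430)) = -2 + ((49 - 224) + 8430) = -2 + (-175 + 8430) = -2 + 8255 = 8253)
z - X = 43282/9195 - 1*8253 = 43282/9195 - 8253 = -75843053/9195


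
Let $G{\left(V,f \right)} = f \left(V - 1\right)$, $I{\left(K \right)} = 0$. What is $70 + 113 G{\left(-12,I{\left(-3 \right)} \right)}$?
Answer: $70$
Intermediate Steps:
$G{\left(V,f \right)} = f \left(-1 + V\right)$
$70 + 113 G{\left(-12,I{\left(-3 \right)} \right)} = 70 + 113 \cdot 0 \left(-1 - 12\right) = 70 + 113 \cdot 0 \left(-13\right) = 70 + 113 \cdot 0 = 70 + 0 = 70$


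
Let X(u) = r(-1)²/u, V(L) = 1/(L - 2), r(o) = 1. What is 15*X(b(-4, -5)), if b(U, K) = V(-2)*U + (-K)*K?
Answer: -5/8 ≈ -0.62500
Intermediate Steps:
V(L) = 1/(-2 + L)
b(U, K) = -K² - U/4 (b(U, K) = U/(-2 - 2) + (-K)*K = U/(-4) - K² = -U/4 - K² = -K² - U/4)
X(u) = 1/u (X(u) = 1²/u = 1/u)
15*X(b(-4, -5)) = 15/(-1*(-5)² - ¼*(-4)) = 15/(-1*25 + 1) = 15/(-25 + 1) = 15/(-24) = 15*(-1/24) = -5/8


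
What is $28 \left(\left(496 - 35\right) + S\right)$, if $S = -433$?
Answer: $784$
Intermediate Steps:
$28 \left(\left(496 - 35\right) + S\right) = 28 \left(\left(496 - 35\right) - 433\right) = 28 \left(461 - 433\right) = 28 \cdot 28 = 784$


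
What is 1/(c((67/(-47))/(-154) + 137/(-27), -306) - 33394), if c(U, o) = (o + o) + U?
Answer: -195426/6646646353 ≈ -2.9402e-5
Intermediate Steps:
c(U, o) = U + 2*o (c(U, o) = 2*o + U = U + 2*o)
1/(c((67/(-47))/(-154) + 137/(-27), -306) - 33394) = 1/((((67/(-47))/(-154) + 137/(-27)) + 2*(-306)) - 33394) = 1/((((67*(-1/47))*(-1/154) + 137*(-1/27)) - 612) - 33394) = 1/(((-67/47*(-1/154) - 137/27) - 612) - 33394) = 1/(((67/7238 - 137/27) - 612) - 33394) = 1/((-989797/195426 - 612) - 33394) = 1/(-120590509/195426 - 33394) = 1/(-6646646353/195426) = -195426/6646646353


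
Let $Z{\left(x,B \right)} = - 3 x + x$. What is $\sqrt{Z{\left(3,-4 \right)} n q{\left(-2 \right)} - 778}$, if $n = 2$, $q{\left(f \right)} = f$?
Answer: $i \sqrt{754} \approx 27.459 i$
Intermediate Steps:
$Z{\left(x,B \right)} = - 2 x$
$\sqrt{Z{\left(3,-4 \right)} n q{\left(-2 \right)} - 778} = \sqrt{\left(-2\right) 3 \cdot 2 \left(-2\right) - 778} = \sqrt{\left(-6\right) 2 \left(-2\right) - 778} = \sqrt{\left(-12\right) \left(-2\right) - 778} = \sqrt{24 - 778} = \sqrt{-754} = i \sqrt{754}$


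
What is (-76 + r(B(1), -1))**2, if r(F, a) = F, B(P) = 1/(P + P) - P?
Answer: 23409/4 ≈ 5852.3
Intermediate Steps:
B(P) = 1/(2*P) - P
(-76 + r(B(1), -1))**2 = (-76 + ((1/2)/1 - 1*1))**2 = (-76 + ((1/2)*1 - 1))**2 = (-76 + (1/2 - 1))**2 = (-76 - 1/2)**2 = (-153/2)**2 = 23409/4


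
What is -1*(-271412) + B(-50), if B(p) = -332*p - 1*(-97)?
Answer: 288109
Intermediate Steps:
B(p) = 97 - 332*p (B(p) = -332*p + 97 = 97 - 332*p)
-1*(-271412) + B(-50) = -1*(-271412) + (97 - 332*(-50)) = 271412 + (97 + 16600) = 271412 + 16697 = 288109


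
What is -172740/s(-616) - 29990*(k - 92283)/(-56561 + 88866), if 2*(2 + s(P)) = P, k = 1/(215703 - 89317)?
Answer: 1091376208378255/12656989163 ≈ 86227.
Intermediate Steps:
k = 1/126386 ≈ 7.9123e-6
s(P) = -2 + P/2
-172740/s(-616) - 29990*(k - 92283)/(-56561 + 88866) = -172740/(-2 + (½)*(-616)) - 29990*(1/126386 - 92283)/(-56561 + 88866) = -172740/(-2 - 308) - 29990/(32305/(-11663279237/126386)) = -172740/(-310) - 29990/(32305*(-126386/11663279237)) = -172740*(-1/310) - 29990/(-4082899730/11663279237) = 17274/31 - 29990*(-11663279237/4082899730) = 17274/31 + 34978174431763/408289973 = 1091376208378255/12656989163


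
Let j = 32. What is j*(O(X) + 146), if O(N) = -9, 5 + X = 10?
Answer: 4384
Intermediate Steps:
X = 5 (X = -5 + 10 = 5)
j*(O(X) + 146) = 32*(-9 + 146) = 32*137 = 4384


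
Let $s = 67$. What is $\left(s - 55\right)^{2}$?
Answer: $144$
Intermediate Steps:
$\left(s - 55\right)^{2} = \left(67 - 55\right)^{2} = 12^{2} = 144$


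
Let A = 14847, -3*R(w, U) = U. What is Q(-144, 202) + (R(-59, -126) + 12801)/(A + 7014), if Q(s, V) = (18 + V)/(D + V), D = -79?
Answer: 709901/298767 ≈ 2.3761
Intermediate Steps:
R(w, U) = -U/3
Q(s, V) = (18 + V)/(-79 + V)
Q(-144, 202) + (R(-59, -126) + 12801)/(A + 7014) = (18 + 202)/(-79 + 202) + (-1/3*(-126) + 12801)/(14847 + 7014) = 220/123 + (42 + 12801)/21861 = (1/123)*220 + 12843*(1/21861) = 220/123 + 1427/2429 = 709901/298767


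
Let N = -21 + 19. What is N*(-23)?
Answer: 46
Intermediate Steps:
N = -2
N*(-23) = -2*(-23) = 46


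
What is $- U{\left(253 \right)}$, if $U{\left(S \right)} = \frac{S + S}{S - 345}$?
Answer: $\frac{11}{2} \approx 5.5$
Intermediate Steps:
$U{\left(S \right)} = \frac{2 S}{-345 + S}$
$- U{\left(253 \right)} = - \frac{2 \cdot 253}{-345 + 253} = - \frac{2 \cdot 253}{-92} = - \frac{2 \cdot 253 \left(-1\right)}{92} = \left(-1\right) \left(- \frac{11}{2}\right) = \frac{11}{2}$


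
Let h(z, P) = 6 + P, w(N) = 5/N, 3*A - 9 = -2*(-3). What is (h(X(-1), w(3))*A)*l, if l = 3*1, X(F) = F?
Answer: 115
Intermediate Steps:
l = 3
A = 5 (A = 3 + (-2*(-3))/3 = 3 + (⅓)*6 = 3 + 2 = 5)
(h(X(-1), w(3))*A)*l = ((6 + 5/3)*5)*3 = ((23/3)*5)*3 = (115/3)*3 = 115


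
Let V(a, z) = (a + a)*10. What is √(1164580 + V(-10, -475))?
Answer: 2*√291095 ≈ 1079.1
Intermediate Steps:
V(a, z) = 20*a (V(a, z) = (2*a)*10 = 20*a)
√(1164580 + V(-10, -475)) = √(1164580 + 20*(-10)) = √(1164580 - 200) = √1164380 = 2*√291095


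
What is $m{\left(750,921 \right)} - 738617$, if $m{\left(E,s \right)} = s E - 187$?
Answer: $-48054$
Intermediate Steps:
$m{\left(E,s \right)} = -187 + E s$ ($m{\left(E,s \right)} = E s - 187 = -187 + E s$)
$m{\left(750,921 \right)} - 738617 = \left(-187 + 750 \cdot 921\right) - 738617 = \left(-187 + 690750\right) - 738617 = 690563 - 738617 = -48054$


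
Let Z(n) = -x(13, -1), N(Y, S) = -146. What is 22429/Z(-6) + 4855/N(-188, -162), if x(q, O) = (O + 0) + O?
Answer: 816231/73 ≈ 11181.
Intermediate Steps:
x(q, O) = 2*O (x(q, O) = O + O = 2*O)
Z(n) = 2 (Z(n) = -2*(-1) = -1*(-2) = 2)
22429/Z(-6) + 4855/N(-188, -162) = 22429/2 + 4855/(-146) = 22429*(½) + 4855*(-1/146) = 22429/2 - 4855/146 = 816231/73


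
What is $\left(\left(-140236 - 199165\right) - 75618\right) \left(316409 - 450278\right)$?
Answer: $55558178511$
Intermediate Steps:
$\left(\left(-140236 - 199165\right) - 75618\right) \left(316409 - 450278\right) = \left(\left(-140236 - 199165\right) - 75618\right) \left(-133869\right) = \left(-339401 - 75618\right) \left(-133869\right) = \left(-415019\right) \left(-133869\right) = 55558178511$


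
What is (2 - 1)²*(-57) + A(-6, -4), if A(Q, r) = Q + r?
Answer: -67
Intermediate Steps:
(2 - 1)²*(-57) + A(-6, -4) = (2 - 1)²*(-57) + (-6 - 4) = 1²*(-57) - 10 = 1*(-57) - 10 = -57 - 10 = -67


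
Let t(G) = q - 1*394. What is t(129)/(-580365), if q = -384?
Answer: 778/580365 ≈ 0.0013405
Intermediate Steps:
t(G) = -778 (t(G) = -384 - 1*394 = -384 - 394 = -778)
t(129)/(-580365) = -778/(-580365) = -778*(-1/580365) = 778/580365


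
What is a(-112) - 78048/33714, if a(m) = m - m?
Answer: -4336/1873 ≈ -2.3150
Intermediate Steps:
a(m) = 0
a(-112) - 78048/33714 = 0 - 78048/33714 = 0 - 1*4336/1873 = 0 - 4336/1873 = -4336/1873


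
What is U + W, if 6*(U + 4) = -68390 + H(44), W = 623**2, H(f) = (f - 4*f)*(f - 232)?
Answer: 1142588/3 ≈ 3.8086e+5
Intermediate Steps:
H(f) = -3*f*(-232 + f) (H(f) = (-3*f)*(-232 + f) = -3*f*(-232 + f))
W = 388129
U = -21799/3 (U = -4 + (-68390 + 3*44*(232 - 1*44))/6 = -4 + (-68390 + 3*44*(232 - 44))/6 = -4 + (-68390 + 3*44*188)/6 = -4 + (-68390 + 24816)/6 = -4 + (1/6)*(-43574) = -4 - 21787/3 = -21799/3 ≈ -7266.3)
U + W = -21799/3 + 388129 = 1142588/3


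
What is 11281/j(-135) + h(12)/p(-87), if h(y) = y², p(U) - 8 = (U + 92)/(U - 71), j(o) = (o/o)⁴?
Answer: 14225531/1259 ≈ 11299.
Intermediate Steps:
j(o) = 1 (j(o) = 1⁴ = 1)
p(U) = 8 + (92 + U)/(-71 + U) (p(U) = 8 + (U + 92)/(U - 71) = 8 + (92 + U)/(-71 + U))
11281/j(-135) + h(12)/p(-87) = 11281/1 + 12²/(((-476 + 9*(-87))/(-71 - 87))) = 11281*1 + 144/(((-476 - 783)/(-158))) = 11281 + 144/((-1/158*(-1259))) = 11281 + 144/(1259/158) = 11281 + 144*(158/1259) = 11281 + 22752/1259 = 14225531/1259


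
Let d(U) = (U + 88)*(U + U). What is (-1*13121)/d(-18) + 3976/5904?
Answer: 607541/103320 ≈ 5.8802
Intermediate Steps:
d(U) = 2*U*(88 + U) (d(U) = (88 + U)*(2*U) = 2*U*(88 + U))
(-1*13121)/d(-18) + 3976/5904 = (-1*13121)/((2*(-18)*(88 - 18))) + 3976/5904 = -13121/(2*(-18)*70) + 3976*(1/5904) = -13121/(-2520) + 497/738 = -13121*(-1/2520) + 497/738 = 13121/2520 + 497/738 = 607541/103320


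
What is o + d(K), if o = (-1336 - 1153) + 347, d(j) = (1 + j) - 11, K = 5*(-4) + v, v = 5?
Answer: -2167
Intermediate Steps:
K = -15 (K = 5*(-4) + 5 = -20 + 5 = -15)
d(j) = -10 + j
o = -2142 (o = -2489 + 347 = -2142)
o + d(K) = -2142 + (-10 - 15) = -2142 - 25 = -2167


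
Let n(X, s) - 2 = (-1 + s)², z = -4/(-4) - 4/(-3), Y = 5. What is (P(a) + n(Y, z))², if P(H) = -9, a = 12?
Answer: 2209/81 ≈ 27.272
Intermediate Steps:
z = 7/3 (z = -4*(-¼) - 4*(-⅓) = 1 + 4/3 = 7/3 ≈ 2.3333)
n(X, s) = 2 + (-1 + s)²
(P(a) + n(Y, z))² = (-9 + (2 + (-1 + 7/3)²))² = (-9 + (2 + (4/3)²))² = (-9 + (2 + 16/9))² = (-9 + 34/9)² = (-47/9)² = 2209/81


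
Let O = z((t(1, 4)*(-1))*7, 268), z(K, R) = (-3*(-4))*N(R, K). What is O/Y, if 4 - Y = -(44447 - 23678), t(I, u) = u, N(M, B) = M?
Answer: 3216/20773 ≈ 0.15482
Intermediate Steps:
z(K, R) = 12*R (z(K, R) = (-3*(-4))*R = 12*R)
O = 3216 (O = 12*268 = 3216)
Y = 20773 (Y = 4 - (-1)*(44447 - 23678) = 4 - (-1)*20769 = 4 - 1*(-20769) = 4 + 20769 = 20773)
O/Y = 3216/20773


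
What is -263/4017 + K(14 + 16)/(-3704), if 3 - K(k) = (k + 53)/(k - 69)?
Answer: -41448/619957 ≈ -0.066856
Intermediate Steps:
K(k) = 3 - (53 + k)/(-69 + k) (K(k) = 3 - (k + 53)/(k - 69) = 3 - (53 + k)/(-69 + k))
-263/4017 + K(14 + 16)/(-3704) = -263/4017 + (2*(-130 + (14 + 16))/(-69 + (14 + 16)))/(-3704) = -263*1/4017 + (2*(-130 + 30)/(-69 + 30))*(-1/3704) = -263/4017 + (2*(-100)/(-39))*(-1/3704) = -263/4017 + (2*(-1/39)*(-100))*(-1/3704) = -263/4017 + (200/39)*(-1/3704) = -263/4017 - 25/18057 = -41448/619957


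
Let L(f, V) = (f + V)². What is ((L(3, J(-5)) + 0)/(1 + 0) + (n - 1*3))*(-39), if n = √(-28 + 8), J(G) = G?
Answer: -39 - 78*I*√5 ≈ -39.0 - 174.41*I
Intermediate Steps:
L(f, V) = (V + f)²
n = 2*I*√5 (n = √(-20) = 2*I*√5 ≈ 4.4721*I)
((L(3, J(-5)) + 0)/(1 + 0) + (n - 1*3))*(-39) = (((-5 + 3)² + 0)/(1 + 0) + (2*I*√5 - 1*3))*(-39) = (((-2)² + 0)/1 + (2*I*√5 - 3))*(-39) = (1*(4 + 0) + (-3 + 2*I*√5))*(-39) = (1*4 + (-3 + 2*I*√5))*(-39) = (4 + (-3 + 2*I*√5))*(-39) = (1 + 2*I*√5)*(-39) = -39 - 78*I*√5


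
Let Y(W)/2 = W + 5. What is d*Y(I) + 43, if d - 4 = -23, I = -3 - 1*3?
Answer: 81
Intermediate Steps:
I = -6 (I = -3 - 3 = -6)
d = -19 (d = 4 - 23 = -19)
Y(W) = 10 + 2*W (Y(W) = 2*(W + 5) = 2*(5 + W) = 10 + 2*W)
d*Y(I) + 43 = -19*(10 + 2*(-6)) + 43 = -19*(10 - 12) + 43 = -19*(-2) + 43 = 38 + 43 = 81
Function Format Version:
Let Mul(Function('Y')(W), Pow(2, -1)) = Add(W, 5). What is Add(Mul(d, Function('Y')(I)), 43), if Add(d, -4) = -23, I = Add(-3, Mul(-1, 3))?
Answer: 81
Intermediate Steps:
I = -6 (I = Add(-3, -3) = -6)
d = -19 (d = Add(4, -23) = -19)
Function('Y')(W) = Add(10, Mul(2, W)) (Function('Y')(W) = Mul(2, Add(W, 5)) = Mul(2, Add(5, W)) = Add(10, Mul(2, W)))
Add(Mul(d, Function('Y')(I)), 43) = Add(Mul(-19, Add(10, Mul(2, -6))), 43) = Add(Mul(-19, Add(10, -12)), 43) = Add(Mul(-19, -2), 43) = Add(38, 43) = 81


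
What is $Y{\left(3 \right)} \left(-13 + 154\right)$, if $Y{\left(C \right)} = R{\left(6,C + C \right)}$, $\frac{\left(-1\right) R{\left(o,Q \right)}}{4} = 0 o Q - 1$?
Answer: $564$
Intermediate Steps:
$R{\left(o,Q \right)} = 4$ ($R{\left(o,Q \right)} = - 4 \left(0 o Q - 1\right) = - 4 \left(0 Q - 1\right) = - 4 \left(0 - 1\right) = \left(-4\right) \left(-1\right) = 4$)
$Y{\left(C \right)} = 4$
$Y{\left(3 \right)} \left(-13 + 154\right) = 4 \left(-13 + 154\right) = 4 \cdot 141 = 564$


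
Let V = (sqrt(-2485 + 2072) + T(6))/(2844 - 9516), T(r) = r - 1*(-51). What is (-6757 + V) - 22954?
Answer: -66077283/2224 - I*sqrt(413)/6672 ≈ -29711.0 - 0.0030459*I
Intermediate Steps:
T(r) = 51 + r (T(r) = r + 51 = 51 + r)
V = -19/2224 - I*sqrt(413)/6672 (V = (sqrt(-2485 + 2072) + (51 + 6))/(2844 - 9516) = (sqrt(-413) + 57)/(-6672) = (I*sqrt(413) + 57)*(-1/6672) = (57 + I*sqrt(413))*(-1/6672) = -19/2224 - I*sqrt(413)/6672 ≈ -0.0085432 - 0.0030459*I)
(-6757 + V) - 22954 = (-6757 + (-19/2224 - I*sqrt(413)/6672)) - 22954 = (-15027587/2224 - I*sqrt(413)/6672) - 22954 = -66077283/2224 - I*sqrt(413)/6672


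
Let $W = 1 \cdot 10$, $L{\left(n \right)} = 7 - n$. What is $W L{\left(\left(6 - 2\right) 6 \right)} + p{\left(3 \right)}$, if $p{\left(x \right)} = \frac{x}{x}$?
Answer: $-169$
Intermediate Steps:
$p{\left(x \right)} = 1$
$W = 10$
$W L{\left(\left(6 - 2\right) 6 \right)} + p{\left(3 \right)} = 10 \left(7 - \left(6 - 2\right) 6\right) + 1 = 10 \left(7 - 4 \cdot 6\right) + 1 = 10 \left(7 - 24\right) + 1 = 10 \left(-17\right) + 1 = -170 + 1 = -169$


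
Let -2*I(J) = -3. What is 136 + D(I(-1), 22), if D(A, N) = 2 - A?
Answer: 273/2 ≈ 136.50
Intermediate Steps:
I(J) = 3/2 (I(J) = -1/2*(-3) = 3/2)
136 + D(I(-1), 22) = 136 + (2 - 1*3/2) = 136 + (2 - 3/2) = 136 + 1/2 = 273/2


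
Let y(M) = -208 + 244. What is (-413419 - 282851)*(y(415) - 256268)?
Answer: 178406654640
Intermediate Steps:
y(M) = 36
(-413419 - 282851)*(y(415) - 256268) = (-413419 - 282851)*(36 - 256268) = -696270*(-256232) = 178406654640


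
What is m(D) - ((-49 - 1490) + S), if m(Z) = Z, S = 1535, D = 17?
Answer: 21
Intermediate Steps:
m(D) - ((-49 - 1490) + S) = 17 - ((-49 - 1490) + 1535) = 17 - (-1539 + 1535) = 17 - 1*(-4) = 17 + 4 = 21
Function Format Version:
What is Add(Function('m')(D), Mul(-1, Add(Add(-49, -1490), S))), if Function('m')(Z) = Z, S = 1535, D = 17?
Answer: 21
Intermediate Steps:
Add(Function('m')(D), Mul(-1, Add(Add(-49, -1490), S))) = Add(17, Mul(-1, Add(Add(-49, -1490), 1535))) = Add(17, Mul(-1, Add(-1539, 1535))) = Add(17, Mul(-1, -4)) = Add(17, 4) = 21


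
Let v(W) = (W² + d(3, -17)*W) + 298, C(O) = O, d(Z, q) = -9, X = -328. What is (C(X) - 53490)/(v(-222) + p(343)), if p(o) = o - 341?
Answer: -26909/25791 ≈ -1.0433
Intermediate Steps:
v(W) = 298 + W² - 9*W (v(W) = (W² - 9*W) + 298 = 298 + W² - 9*W)
p(o) = -341 + o
(C(X) - 53490)/(v(-222) + p(343)) = (-328 - 53490)/((298 + (-222)² - 9*(-222)) + (-341 + 343)) = -53818/((298 + 49284 + 1998) + 2) = -53818/(51580 + 2) = -53818/51582 = -53818*1/51582 = -26909/25791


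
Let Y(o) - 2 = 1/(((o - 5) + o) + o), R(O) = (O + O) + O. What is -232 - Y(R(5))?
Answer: -9361/40 ≈ -234.02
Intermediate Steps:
R(O) = 3*O (R(O) = 2*O + O = 3*O)
Y(o) = 2 + 1/(-5 + 3*o) (Y(o) = 2 + 1/(((o - 5) + o) + o) = 2 + 1/(((-5 + o) + o) + o) = 2 + 1/((-5 + 2*o) + o) = 2 + 1/(-5 + 3*o))
-232 - Y(R(5)) = -232 - 3*(-3 + 2*(3*5))/(-5 + 3*(3*5)) = -232 - 3*(-3 + 2*15)/(-5 + 3*15) = -232 - 3*(-3 + 30)/(-5 + 45) = -232 - 3*27/40 = -232 - 1*81/40 = -232 - 81/40 = -9361/40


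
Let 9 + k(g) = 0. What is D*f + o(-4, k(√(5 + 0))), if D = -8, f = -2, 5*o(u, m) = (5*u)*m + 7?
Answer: 267/5 ≈ 53.400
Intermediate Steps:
k(g) = -9 (k(g) = -9 + 0 = -9)
o(u, m) = 7/5 + m*u (o(u, m) = ((5*u)*m + 7)/5 = (5*m*u + 7)/5 = (7 + 5*m*u)/5 = 7/5 + m*u)
D*f + o(-4, k(√(5 + 0))) = -8*(-2) + (7/5 - 9*(-4)) = 16 + (7/5 + 36) = 16 + 187/5 = 267/5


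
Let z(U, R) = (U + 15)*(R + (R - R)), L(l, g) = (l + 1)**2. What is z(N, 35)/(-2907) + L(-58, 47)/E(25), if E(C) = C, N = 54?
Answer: 3128156/24225 ≈ 129.13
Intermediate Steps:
L(l, g) = (1 + l)**2
z(U, R) = R*(15 + U) (z(U, R) = (15 + U)*(R + 0) = (15 + U)*R = R*(15 + U))
z(N, 35)/(-2907) + L(-58, 47)/E(25) = (35*(15 + 54))/(-2907) + (1 - 58)**2/25 = (35*69)*(-1/2907) + (-57)**2*(1/25) = 2415*(-1/2907) + 3249*(1/25) = -805/969 + 3249/25 = 3128156/24225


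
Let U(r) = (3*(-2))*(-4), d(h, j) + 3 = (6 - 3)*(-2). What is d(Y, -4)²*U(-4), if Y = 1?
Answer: 1944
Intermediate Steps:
d(h, j) = -9 (d(h, j) = -3 + (6 - 3)*(-2) = -3 + 3*(-2) = -3 - 6 = -9)
U(r) = 24 (U(r) = -6*(-4) = 24)
d(Y, -4)²*U(-4) = (-9)²*24 = 81*24 = 1944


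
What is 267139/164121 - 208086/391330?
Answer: 35194111232/32112735465 ≈ 1.0960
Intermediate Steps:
267139/164121 - 208086/391330 = 267139*(1/164121) - 208086*1/391330 = 267139/164121 - 104043/195665 = 35194111232/32112735465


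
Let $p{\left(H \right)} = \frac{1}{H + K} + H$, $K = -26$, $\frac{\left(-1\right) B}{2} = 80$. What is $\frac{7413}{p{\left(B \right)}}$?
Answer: $- \frac{1378818}{29761} \approx -46.33$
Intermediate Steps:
$B = -160$ ($B = \left(-2\right) 80 = -160$)
$p{\left(H \right)} = H + \frac{1}{-26 + H}$ ($p{\left(H \right)} = \frac{1}{H - 26} + H = \frac{1}{-26 + H} + H = H + \frac{1}{-26 + H}$)
$\frac{7413}{p{\left(B \right)}} = \frac{7413}{\frac{1}{-26 - 160} \left(1 + \left(-160\right)^{2} - -4160\right)} = \frac{7413}{\frac{1}{-186} \left(1 + 25600 + 4160\right)} = \frac{7413}{\left(- \frac{1}{186}\right) 29761} = \frac{7413}{- \frac{29761}{186}} = 7413 \left(- \frac{186}{29761}\right) = - \frac{1378818}{29761}$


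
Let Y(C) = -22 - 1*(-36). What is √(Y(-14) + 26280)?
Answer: √26294 ≈ 162.15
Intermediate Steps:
Y(C) = 14 (Y(C) = -22 + 36 = 14)
√(Y(-14) + 26280) = √(14 + 26280) = √26294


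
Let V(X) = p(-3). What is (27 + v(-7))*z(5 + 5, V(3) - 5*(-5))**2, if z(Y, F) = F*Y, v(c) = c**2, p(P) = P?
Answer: 3678400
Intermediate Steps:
V(X) = -3
(27 + v(-7))*z(5 + 5, V(3) - 5*(-5))**2 = (27 + (-7)**2)*((-3 - 5*(-5))*(5 + 5))**2 = (27 + 49)*((-3 + 25)*10)**2 = 76*(22*10)**2 = 76*220**2 = 76*48400 = 3678400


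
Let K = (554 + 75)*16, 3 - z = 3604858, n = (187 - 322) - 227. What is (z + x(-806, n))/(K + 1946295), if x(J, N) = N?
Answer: -3605217/1956359 ≈ -1.8428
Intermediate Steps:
n = -362 (n = -135 - 227 = -362)
z = -3604855 (z = 3 - 1*3604858 = 3 - 3604858 = -3604855)
K = 10064 (K = 629*16 = 10064)
(z + x(-806, n))/(K + 1946295) = (-3604855 - 362)/(10064 + 1946295) = -3605217/1956359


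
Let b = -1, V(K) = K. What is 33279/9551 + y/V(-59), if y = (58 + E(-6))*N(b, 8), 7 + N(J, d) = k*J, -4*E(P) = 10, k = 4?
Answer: 15588693/1127018 ≈ 13.832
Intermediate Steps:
E(P) = -5/2 (E(P) = -¼*10 = -5/2)
N(J, d) = -7 + 4*J
y = -1221/2 (y = (58 - 5/2)*(-7 + 4*(-1)) = 111*(-7 - 4)/2 = (111/2)*(-11) = -1221/2 ≈ -610.50)
33279/9551 + y/V(-59) = 33279/9551 - 1221/2/(-59) = 33279*(1/9551) - 1221/2*(-1/59) = 33279/9551 + 1221/118 = 15588693/1127018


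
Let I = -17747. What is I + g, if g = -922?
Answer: -18669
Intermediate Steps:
I + g = -17747 - 922 = -18669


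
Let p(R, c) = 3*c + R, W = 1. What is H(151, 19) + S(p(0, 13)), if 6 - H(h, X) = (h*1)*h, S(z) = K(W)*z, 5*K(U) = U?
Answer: -113936/5 ≈ -22787.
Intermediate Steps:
p(R, c) = R + 3*c
K(U) = U/5
S(z) = z/5 (S(z) = ((⅕)*1)*z = z/5)
H(h, X) = 6 - h² (H(h, X) = 6 - h*1*h = 6 - h*h = 6 - h²)
H(151, 19) + S(p(0, 13)) = (6 - 1*151²) + (0 + 3*13)/5 = (6 - 1*22801) + (0 + 39)/5 = (6 - 22801) + (⅕)*39 = -22795 + 39/5 = -113936/5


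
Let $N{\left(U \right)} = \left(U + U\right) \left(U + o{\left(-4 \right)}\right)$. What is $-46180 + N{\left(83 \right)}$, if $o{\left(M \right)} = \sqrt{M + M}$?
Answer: $-32402 + 332 i \sqrt{2} \approx -32402.0 + 469.52 i$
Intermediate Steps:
$o{\left(M \right)} = \sqrt{2} \sqrt{M}$ ($o{\left(M \right)} = \sqrt{2 M} = \sqrt{2} \sqrt{M}$)
$N{\left(U \right)} = 2 U \left(U + 2 i \sqrt{2}\right)$ ($N{\left(U \right)} = \left(U + U\right) \left(U + \sqrt{2} \sqrt{-4}\right) = 2 U \left(U + \sqrt{2} \cdot 2 i\right) = 2 U \left(U + 2 i \sqrt{2}\right)$)
$-46180 + N{\left(83 \right)} = -46180 + 2 \cdot 83 \left(83 + 2 i \sqrt{2}\right) = -46180 + \left(13778 + 332 i \sqrt{2}\right) = -32402 + 332 i \sqrt{2}$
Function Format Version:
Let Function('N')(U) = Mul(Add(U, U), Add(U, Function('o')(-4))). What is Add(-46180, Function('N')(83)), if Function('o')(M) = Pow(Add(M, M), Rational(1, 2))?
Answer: Add(-32402, Mul(332, I, Pow(2, Rational(1, 2)))) ≈ Add(-32402., Mul(469.52, I))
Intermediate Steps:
Function('o')(M) = Mul(Pow(2, Rational(1, 2)), Pow(M, Rational(1, 2))) (Function('o')(M) = Pow(Mul(2, M), Rational(1, 2)) = Mul(Pow(2, Rational(1, 2)), Pow(M, Rational(1, 2))))
Function('N')(U) = Mul(2, U, Add(U, Mul(2, I, Pow(2, Rational(1, 2))))) (Function('N')(U) = Mul(Add(U, U), Add(U, Mul(Pow(2, Rational(1, 2)), Pow(-4, Rational(1, 2))))) = Mul(Mul(2, U), Add(U, Mul(Pow(2, Rational(1, 2)), Mul(2, I)))) = Mul(Mul(2, U), Add(U, Mul(2, I, Pow(2, Rational(1, 2))))) = Mul(2, U, Add(U, Mul(2, I, Pow(2, Rational(1, 2))))))
Add(-46180, Function('N')(83)) = Add(-46180, Mul(2, 83, Add(83, Mul(2, I, Pow(2, Rational(1, 2)))))) = Add(-46180, Add(13778, Mul(332, I, Pow(2, Rational(1, 2))))) = Add(-32402, Mul(332, I, Pow(2, Rational(1, 2))))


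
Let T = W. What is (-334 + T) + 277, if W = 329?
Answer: 272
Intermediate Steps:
T = 329
(-334 + T) + 277 = (-334 + 329) + 277 = -5 + 277 = 272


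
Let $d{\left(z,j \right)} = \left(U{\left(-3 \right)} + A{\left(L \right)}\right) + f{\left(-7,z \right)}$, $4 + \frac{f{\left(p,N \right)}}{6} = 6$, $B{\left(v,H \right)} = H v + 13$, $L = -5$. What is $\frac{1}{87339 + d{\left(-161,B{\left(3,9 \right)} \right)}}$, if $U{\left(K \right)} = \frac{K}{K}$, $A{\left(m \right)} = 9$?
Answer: $\frac{1}{87361} \approx 1.1447 \cdot 10^{-5}$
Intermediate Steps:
$B{\left(v,H \right)} = 13 + H v$
$f{\left(p,N \right)} = 12$ ($f{\left(p,N \right)} = -24 + 6 \cdot 6 = -24 + 36 = 12$)
$U{\left(K \right)} = 1$
$d{\left(z,j \right)} = 22$ ($d{\left(z,j \right)} = \left(1 + 9\right) + 12 = 10 + 12 = 22$)
$\frac{1}{87339 + d{\left(-161,B{\left(3,9 \right)} \right)}} = \frac{1}{87339 + 22} = \frac{1}{87361}$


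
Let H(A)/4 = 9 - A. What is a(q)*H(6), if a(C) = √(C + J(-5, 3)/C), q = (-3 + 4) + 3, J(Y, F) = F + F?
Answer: 6*√22 ≈ 28.142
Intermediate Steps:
H(A) = 36 - 4*A (H(A) = 4*(9 - A) = 36 - 4*A)
J(Y, F) = 2*F
q = 4 (q = 1 + 3 = 4)
a(C) = √(C + 6/C) (a(C) = √(C + (2*3)/C) = √(C + 6/C))
a(q)*H(6) = √(4 + 6/4)*(36 - 4*6) = √(4 + 6*(¼))*(36 - 24) = √(4 + 3/2)*12 = √(11/2)*12 = (√22/2)*12 = 6*√22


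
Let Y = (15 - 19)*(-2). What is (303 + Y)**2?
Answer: 96721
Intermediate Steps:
Y = 8 (Y = -4*(-2) = 8)
(303 + Y)**2 = (303 + 8)**2 = 311**2 = 96721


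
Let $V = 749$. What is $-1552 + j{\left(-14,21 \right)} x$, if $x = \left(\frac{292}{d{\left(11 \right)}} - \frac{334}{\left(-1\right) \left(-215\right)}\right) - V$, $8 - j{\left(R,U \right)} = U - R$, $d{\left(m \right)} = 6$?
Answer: $\frac{3740773}{215} \approx 17399.0$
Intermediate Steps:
$j{\left(R,U \right)} = 8 + R - U$ ($j{\left(R,U \right)} = 8 - \left(U - R\right) = 8 + \left(R - U\right) = 8 + R - U$)
$x = - \frac{452717}{645}$ ($x = \left(\frac{292}{6} - \frac{334}{\left(-1\right) \left(-215\right)}\right) - 749 = \left(292 \cdot \frac{1}{6} - \frac{334}{215}\right) - 749 = \left(\frac{146}{3} - \frac{334}{215}\right) - 749 = \frac{30388}{645} - 749 = - \frac{452717}{645} \approx -701.89$)
$-1552 + j{\left(-14,21 \right)} x = -1552 + \left(8 - 14 - 21\right) \left(- \frac{452717}{645}\right) = -1552 - - \frac{4074453}{215} = -1552 + \frac{4074453}{215} = \frac{3740773}{215}$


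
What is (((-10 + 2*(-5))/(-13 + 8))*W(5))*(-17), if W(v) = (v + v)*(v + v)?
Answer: -6800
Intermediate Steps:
W(v) = 4*v**2 (W(v) = (2*v)*(2*v) = 4*v**2)
(((-10 + 2*(-5))/(-13 + 8))*W(5))*(-17) = (((-10 + 2*(-5))/(-13 + 8))*(4*5**2))*(-17) = (((-10 - 10)/(-5))*(4*25))*(-17) = (-20*(-1/5)*100)*(-17) = (4*100)*(-17) = 400*(-17) = -6800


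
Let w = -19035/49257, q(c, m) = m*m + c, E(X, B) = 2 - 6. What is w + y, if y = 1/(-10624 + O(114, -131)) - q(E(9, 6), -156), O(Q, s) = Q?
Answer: -1399628802483/57521230 ≈ -24332.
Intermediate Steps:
E(X, B) = -4
q(c, m) = c + m² (q(c, m) = m² + c = c + m²)
w = -2115/5473 (w = -19035*1/49257 = -2115/5473 ≈ -0.38644)
y = -255729321/10510 (y = 1/(-10624 + 114) - (-4 + (-156)²) = 1/(-10510) - (-4 + 24336) = -1/10510 - 1*24332 = -1/10510 - 24332 = -255729321/10510 ≈ -24332.)
w + y = -2115/5473 - 255729321/10510 = -1399628802483/57521230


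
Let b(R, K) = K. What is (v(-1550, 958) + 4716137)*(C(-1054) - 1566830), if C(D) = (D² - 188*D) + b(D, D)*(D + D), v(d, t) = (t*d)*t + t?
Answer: -2784692041417350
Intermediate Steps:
v(d, t) = t + d*t² (v(d, t) = (d*t)*t + t = d*t² + t = t + d*t²)
C(D) = -188*D + 3*D² (C(D) = (D² - 188*D) + D*(D + D) = (D² - 188*D) + D*(2*D) = (D² - 188*D) + 2*D² = -188*D + 3*D²)
(v(-1550, 958) + 4716137)*(C(-1054) - 1566830) = (958*(1 - 1550*958) + 4716137)*(-1054*(-188 + 3*(-1054)) - 1566830) = (958*(1 - 1484900) + 4716137)*(-1054*(-188 - 3162) - 1566830) = (958*(-1484899) + 4716137)*(-1054*(-3350) - 1566830) = (-1422533242 + 4716137)*(3530900 - 1566830) = -1417817105*1964070 = -2784692041417350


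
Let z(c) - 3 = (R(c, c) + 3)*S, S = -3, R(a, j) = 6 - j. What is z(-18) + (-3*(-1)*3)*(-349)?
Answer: -3219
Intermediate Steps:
z(c) = -24 + 3*c (z(c) = 3 + ((6 - c) + 3)*(-3) = 3 + (9 - c)*(-3) = 3 + (-27 + 3*c) = -24 + 3*c)
z(-18) + (-3*(-1)*3)*(-349) = (-24 + 3*(-18)) + (-3*(-1)*3)*(-349) = (-24 - 54) + (3*3)*(-349) = -78 + 9*(-349) = -78 - 3141 = -3219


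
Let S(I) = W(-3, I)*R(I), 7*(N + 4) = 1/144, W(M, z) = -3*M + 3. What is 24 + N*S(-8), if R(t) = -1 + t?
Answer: 12765/28 ≈ 455.89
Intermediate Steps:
W(M, z) = 3 - 3*M
N = -4031/1008 (N = -4 + (1/7)/144 = -4 + (1/7)*(1/144) = -4 + 1/1008 = -4031/1008 ≈ -3.9990)
S(I) = -12 + 12*I (S(I) = (3 - 3*(-3))*(-1 + I) = (3 + 9)*(-1 + I) = 12*(-1 + I) = -12 + 12*I)
24 + N*S(-8) = 24 - 4031*(-12 + 12*(-8))/1008 = 24 - 4031*(-12 - 96)/1008 = 24 - 4031/1008*(-108) = 24 + 12093/28 = 12765/28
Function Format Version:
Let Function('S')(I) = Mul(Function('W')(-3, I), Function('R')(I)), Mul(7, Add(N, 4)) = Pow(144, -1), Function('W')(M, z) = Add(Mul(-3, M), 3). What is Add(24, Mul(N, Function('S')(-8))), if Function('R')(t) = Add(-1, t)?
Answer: Rational(12765, 28) ≈ 455.89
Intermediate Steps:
Function('W')(M, z) = Add(3, Mul(-3, M))
N = Rational(-4031, 1008) (N = Add(-4, Mul(Rational(1, 7), Pow(144, -1))) = Add(-4, Mul(Rational(1, 7), Rational(1, 144))) = Add(-4, Rational(1, 1008)) = Rational(-4031, 1008) ≈ -3.9990)
Function('S')(I) = Add(-12, Mul(12, I)) (Function('S')(I) = Mul(Add(3, Mul(-3, -3)), Add(-1, I)) = Mul(Add(3, 9), Add(-1, I)) = Mul(12, Add(-1, I)) = Add(-12, Mul(12, I)))
Add(24, Mul(N, Function('S')(-8))) = Add(24, Mul(Rational(-4031, 1008), Add(-12, Mul(12, -8)))) = Add(24, Mul(Rational(-4031, 1008), Add(-12, -96))) = Add(24, Mul(Rational(-4031, 1008), -108)) = Add(24, Rational(12093, 28)) = Rational(12765, 28)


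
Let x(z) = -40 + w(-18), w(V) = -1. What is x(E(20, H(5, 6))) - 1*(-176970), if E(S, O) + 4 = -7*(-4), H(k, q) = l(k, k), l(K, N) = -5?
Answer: 176929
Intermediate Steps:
H(k, q) = -5
E(S, O) = 24 (E(S, O) = -4 - 7*(-4) = -4 + 28 = 24)
x(z) = -41 (x(z) = -40 - 1 = -41)
x(E(20, H(5, 6))) - 1*(-176970) = -41 - 1*(-176970) = -41 + 176970 = 176929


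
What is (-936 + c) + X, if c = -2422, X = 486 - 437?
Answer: -3309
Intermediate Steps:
X = 49
(-936 + c) + X = (-936 - 2422) + 49 = -3358 + 49 = -3309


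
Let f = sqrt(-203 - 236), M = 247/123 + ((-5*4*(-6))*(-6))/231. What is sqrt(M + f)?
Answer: sqrt(-99454971 + 89699841*I*sqrt(439))/9471 ≈ 3.1522 + 3.3234*I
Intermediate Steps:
M = -10501/9471 (M = 247*(1/123) + (-20*(-6)*(-6))*(1/231) = 247/123 + (120*(-6))*(1/231) = 247/123 - 720*1/231 = 247/123 - 240/77 = -10501/9471 ≈ -1.1088)
f = I*sqrt(439) (f = sqrt(-439) = I*sqrt(439) ≈ 20.952*I)
sqrt(M + f) = sqrt(-10501/9471 + I*sqrt(439))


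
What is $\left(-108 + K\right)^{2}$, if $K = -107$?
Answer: $46225$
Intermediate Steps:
$\left(-108 + K\right)^{2} = \left(-108 - 107\right)^{2} = \left(-215\right)^{2} = 46225$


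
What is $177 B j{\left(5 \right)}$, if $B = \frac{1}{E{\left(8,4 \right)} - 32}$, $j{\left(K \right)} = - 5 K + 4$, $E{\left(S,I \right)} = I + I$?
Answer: $\frac{1239}{8} \approx 154.88$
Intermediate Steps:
$E{\left(S,I \right)} = 2 I$
$j{\left(K \right)} = 4 - 5 K$
$B = - \frac{1}{24}$ ($B = \frac{1}{2 \cdot 4 - 32} = \frac{1}{8 - 32} = \frac{1}{-24} = - \frac{1}{24} \approx -0.041667$)
$177 B j{\left(5 \right)} = 177 \left(- \frac{1}{24}\right) \left(4 - 25\right) = - \frac{59 \left(4 - 25\right)}{8} = \left(- \frac{59}{8}\right) \left(-21\right) = \frac{1239}{8}$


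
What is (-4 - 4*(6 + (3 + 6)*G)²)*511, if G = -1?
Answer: -20440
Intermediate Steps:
(-4 - 4*(6 + (3 + 6)*G)²)*511 = (-4 - 4*(6 + (3 + 6)*(-1))²)*511 = (-4 - 4*(6 + 9*(-1))²)*511 = (-4 - 4*(6 - 9)²)*511 = (-4 - 4*(-3)²)*511 = (-4 - 4*9)*511 = (-4 - 36)*511 = -40*511 = -20440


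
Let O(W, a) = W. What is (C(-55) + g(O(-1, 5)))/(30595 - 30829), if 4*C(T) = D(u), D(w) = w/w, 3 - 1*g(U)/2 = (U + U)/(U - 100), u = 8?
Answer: -193/7272 ≈ -0.026540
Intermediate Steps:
g(U) = 6 - 4*U/(-100 + U) (g(U) = 6 - 2*(U + U)/(U - 100) = 6 - 2*2*U/(-100 + U) = 6 - 4*U/(-100 + U))
D(w) = 1
C(T) = 1/4 (C(T) = (1/4)*1 = 1/4)
(C(-55) + g(O(-1, 5)))/(30595 - 30829) = (1/4 + 2*(-300 - 1)/(-100 - 1))/(30595 - 30829) = (1/4 + 2*(-301)/(-101))/(-234) = (1/4 + 2*(-1/101)*(-301))*(-1/234) = (1/4 + 602/101)*(-1/234) = (2509/404)*(-1/234) = -193/7272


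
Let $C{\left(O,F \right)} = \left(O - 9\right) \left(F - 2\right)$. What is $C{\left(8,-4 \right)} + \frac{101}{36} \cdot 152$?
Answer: $\frac{3892}{9} \approx 432.44$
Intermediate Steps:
$C{\left(O,F \right)} = \left(-9 + O\right) \left(-2 + F\right)$
$C{\left(8,-4 \right)} + \frac{101}{36} \cdot 152 = \left(18 - -36 - 16 - 32\right) + \frac{101}{36} \cdot 152 = \left(18 + 36 - 16 - 32\right) + 101 \cdot \frac{1}{36} \cdot 152 = 6 + \frac{101}{36} \cdot 152 = 6 + \frac{3838}{9} = \frac{3892}{9}$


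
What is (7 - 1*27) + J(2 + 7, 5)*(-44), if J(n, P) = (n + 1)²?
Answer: -4420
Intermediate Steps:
J(n, P) = (1 + n)²
(7 - 1*27) + J(2 + 7, 5)*(-44) = (7 - 1*27) + (1 + (2 + 7))²*(-44) = (7 - 27) + (1 + 9)²*(-44) = -20 + 10²*(-44) = -20 + 100*(-44) = -20 - 4400 = -4420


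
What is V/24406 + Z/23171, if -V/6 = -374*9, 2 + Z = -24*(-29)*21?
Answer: 412315400/282755713 ≈ 1.4582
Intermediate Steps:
Z = 14614 (Z = -2 - 24*(-29)*21 = -2 + 696*21 = -2 + 14616 = 14614)
V = 20196 (V = -(-2244)*9 = -6*(-3366) = 20196)
V/24406 + Z/23171 = 20196/24406 + 14614/23171 = 20196*(1/24406) + 14614*(1/23171) = 10098/12203 + 14614/23171 = 412315400/282755713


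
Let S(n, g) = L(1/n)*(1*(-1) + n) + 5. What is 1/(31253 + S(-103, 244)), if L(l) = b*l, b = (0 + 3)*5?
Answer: 103/3221134 ≈ 3.1976e-5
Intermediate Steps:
b = 15 (b = 3*5 = 15)
L(l) = 15*l
S(n, g) = 5 + 15*(-1 + n)/n (S(n, g) = (15/n)*(1*(-1) + n) + 5 = (15/n)*(-1 + n) + 5 = 15*(-1 + n)/n + 5 = 5 + 15*(-1 + n)/n)
1/(31253 + S(-103, 244)) = 1/(31253 + (20 - 15/(-103))) = 1/(31253 + (20 - 15*(-1/103))) = 1/(31253 + (20 + 15/103)) = 1/(31253 + 2075/103) = 1/(3221134/103) = 103/3221134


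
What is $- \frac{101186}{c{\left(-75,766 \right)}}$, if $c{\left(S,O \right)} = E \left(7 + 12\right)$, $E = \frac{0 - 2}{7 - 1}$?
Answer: $\frac{303558}{19} \approx 15977.0$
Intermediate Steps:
$E = - \frac{1}{3}$ ($E = - \frac{2}{6} = \left(-2\right) \frac{1}{6} = - \frac{1}{3} \approx -0.33333$)
$c{\left(S,O \right)} = - \frac{19}{3}$ ($c{\left(S,O \right)} = - \frac{7 + 12}{3} = \left(- \frac{1}{3}\right) 19 = - \frac{19}{3}$)
$- \frac{101186}{c{\left(-75,766 \right)}} = - \frac{101186}{- \frac{19}{3}} = \left(-101186\right) \left(- \frac{3}{19}\right) = \frac{303558}{19}$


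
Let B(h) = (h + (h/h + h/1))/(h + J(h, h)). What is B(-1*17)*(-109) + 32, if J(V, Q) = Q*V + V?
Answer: 3919/85 ≈ 46.106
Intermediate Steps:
J(V, Q) = V + Q*V
B(h) = (1 + 2*h)/(h + h*(1 + h)) (B(h) = (h + (h/h + h/1))/(h + h*(1 + h)) = (h + (1 + h*1))/(h + h*(1 + h)) = (h + (1 + h))/(h + h*(1 + h)) = (1 + 2*h)/(h + h*(1 + h)))
B(-1*17)*(-109) + 32 = ((1 + 2*(-1*17))/(((-1*17))*(2 - 1*17)))*(-109) + 32 = ((1 + 2*(-17))/((-17)*(2 - 17)))*(-109) + 32 = -1/17*(1 - 34)/(-15)*(-109) + 32 = -1/17*(-1/15)*(-33)*(-109) + 32 = -11/85*(-109) + 32 = 1199/85 + 32 = 3919/85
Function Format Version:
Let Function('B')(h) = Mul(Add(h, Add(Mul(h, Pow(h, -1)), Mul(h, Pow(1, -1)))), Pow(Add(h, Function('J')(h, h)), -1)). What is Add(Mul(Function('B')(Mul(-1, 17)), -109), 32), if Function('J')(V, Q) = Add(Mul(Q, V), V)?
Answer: Rational(3919, 85) ≈ 46.106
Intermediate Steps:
Function('J')(V, Q) = Add(V, Mul(Q, V))
Function('B')(h) = Mul(Pow(Add(h, Mul(h, Add(1, h))), -1), Add(1, Mul(2, h))) (Function('B')(h) = Mul(Add(h, Add(Mul(h, Pow(h, -1)), Mul(h, Pow(1, -1)))), Pow(Add(h, Mul(h, Add(1, h))), -1)) = Mul(Add(h, Add(1, Mul(h, 1))), Pow(Add(h, Mul(h, Add(1, h))), -1)) = Mul(Add(h, Add(1, h)), Pow(Add(h, Mul(h, Add(1, h))), -1)) = Mul(Add(1, Mul(2, h)), Pow(Add(h, Mul(h, Add(1, h))), -1)) = Mul(Pow(Add(h, Mul(h, Add(1, h))), -1), Add(1, Mul(2, h))))
Add(Mul(Function('B')(Mul(-1, 17)), -109), 32) = Add(Mul(Mul(Pow(Mul(-1, 17), -1), Pow(Add(2, Mul(-1, 17)), -1), Add(1, Mul(2, Mul(-1, 17)))), -109), 32) = Add(Mul(Mul(Pow(-17, -1), Pow(Add(2, -17), -1), Add(1, Mul(2, -17))), -109), 32) = Add(Mul(Mul(Rational(-1, 17), Pow(-15, -1), Add(1, -34)), -109), 32) = Add(Mul(Mul(Rational(-1, 17), Rational(-1, 15), -33), -109), 32) = Add(Mul(Rational(-11, 85), -109), 32) = Add(Rational(1199, 85), 32) = Rational(3919, 85)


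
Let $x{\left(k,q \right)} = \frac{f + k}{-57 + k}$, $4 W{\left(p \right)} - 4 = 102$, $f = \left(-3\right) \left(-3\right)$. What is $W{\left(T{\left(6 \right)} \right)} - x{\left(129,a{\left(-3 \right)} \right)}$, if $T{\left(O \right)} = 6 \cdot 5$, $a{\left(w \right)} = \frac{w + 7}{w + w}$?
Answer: $\frac{295}{12} \approx 24.583$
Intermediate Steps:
$a{\left(w \right)} = \frac{7 + w}{2 w}$
$f = 9$
$T{\left(O \right)} = 30$
$W{\left(p \right)} = \frac{53}{2}$ ($W{\left(p \right)} = 1 + \frac{1}{4} \cdot 102 = 1 + \frac{51}{2} = \frac{53}{2}$)
$x{\left(k,q \right)} = \frac{9 + k}{-57 + k}$
$W{\left(T{\left(6 \right)} \right)} - x{\left(129,a{\left(-3 \right)} \right)} = \frac{53}{2} - \frac{9 + 129}{-57 + 129} = \frac{53}{2} - \frac{1}{72} \cdot 138 = \frac{53}{2} - \frac{23}{12} = \frac{295}{12}$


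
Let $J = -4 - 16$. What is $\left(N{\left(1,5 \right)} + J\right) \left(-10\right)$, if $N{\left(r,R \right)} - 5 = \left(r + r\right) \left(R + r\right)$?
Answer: $30$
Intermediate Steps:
$N{\left(r,R \right)} = 5 + 2 r \left(R + r\right)$ ($N{\left(r,R \right)} = 5 + \left(r + r\right) \left(R + r\right) = 5 + 2 r \left(R + r\right)$)
$J = -20$
$\left(N{\left(1,5 \right)} + J\right) \left(-10\right) = \left(\left(5 + 2 \cdot 1^{2} + 2 \cdot 5 \cdot 1\right) - 20\right) \left(-10\right) = \left(\left(5 + 2 \cdot 1 + 10\right) - 20\right) \left(-10\right) = \left(\left(5 + 2 + 10\right) - 20\right) \left(-10\right) = \left(17 - 20\right) \left(-10\right) = \left(-3\right) \left(-10\right) = 30$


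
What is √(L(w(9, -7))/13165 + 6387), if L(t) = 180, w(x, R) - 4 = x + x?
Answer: √44279179431/2633 ≈ 79.919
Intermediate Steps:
w(x, R) = 4 + 2*x (w(x, R) = 4 + (x + x) = 4 + 2*x)
√(L(w(9, -7))/13165 + 6387) = √(180/13165 + 6387) = √(180*(1/13165) + 6387) = √(36/2633 + 6387) = √(16817007/2633) = √44279179431/2633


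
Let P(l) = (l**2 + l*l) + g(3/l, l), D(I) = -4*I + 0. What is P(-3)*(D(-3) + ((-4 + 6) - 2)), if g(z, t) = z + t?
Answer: 168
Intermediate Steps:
g(z, t) = t + z
D(I) = -4*I
P(l) = l + 2*l**2 + 3/l (P(l) = (l**2 + l*l) + (l + 3/l) = (l**2 + l**2) + (l + 3/l) = 2*l**2 + (l + 3/l) = l + 2*l**2 + 3/l)
P(-3)*(D(-3) + ((-4 + 6) - 2)) = (-3 + 2*(-3)**2 + 3/(-3))*(-4*(-3) + ((-4 + 6) - 2)) = (-3 + 2*9 + 3*(-1/3))*(12 + (2 - 2)) = (-3 + 18 - 1)*(12 + 0) = 14*12 = 168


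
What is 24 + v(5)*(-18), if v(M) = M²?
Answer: -426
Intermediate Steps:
24 + v(5)*(-18) = 24 + 5²*(-18) = 24 + 25*(-18) = 24 - 450 = -426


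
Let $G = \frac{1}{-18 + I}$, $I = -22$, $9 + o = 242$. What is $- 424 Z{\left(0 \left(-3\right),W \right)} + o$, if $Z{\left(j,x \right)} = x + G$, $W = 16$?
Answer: $- \frac{32702}{5} \approx -6540.4$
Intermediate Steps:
$o = 233$ ($o = -9 + 242 = 233$)
$G = - \frac{1}{40}$ ($G = \frac{1}{-18 - 22} = \frac{1}{-40} = - \frac{1}{40} \approx -0.025$)
$Z{\left(j,x \right)} = - \frac{1}{40} + x$ ($Z{\left(j,x \right)} = x - \frac{1}{40} = - \frac{1}{40} + x$)
$- 424 Z{\left(0 \left(-3\right),W \right)} + o = - 424 \left(- \frac{1}{40} + 16\right) + 233 = \left(-424\right) \frac{639}{40} + 233 = - \frac{33867}{5} + 233 = - \frac{32702}{5}$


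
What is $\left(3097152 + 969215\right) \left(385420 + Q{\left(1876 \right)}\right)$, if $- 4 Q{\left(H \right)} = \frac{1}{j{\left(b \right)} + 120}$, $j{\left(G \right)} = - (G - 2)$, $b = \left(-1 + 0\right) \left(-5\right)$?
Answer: $\frac{733477287091153}{468} \approx 1.5673 \cdot 10^{12}$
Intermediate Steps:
$b = 5$ ($b = \left(-1\right) \left(-5\right) = 5$)
$j{\left(G \right)} = 2 - G$ ($j{\left(G \right)} = - (-2 + G) = 2 - G$)
$Q{\left(H \right)} = - \frac{1}{468}$ ($Q{\left(H \right)} = - \frac{1}{4 \left(\left(2 - 5\right) + 120\right)} = - \frac{1}{4 \left(-3 + 120\right)} = - \frac{1}{4 \cdot 117} = \left(- \frac{1}{4}\right) \frac{1}{117} = - \frac{1}{468}$)
$\left(3097152 + 969215\right) \left(385420 + Q{\left(1876 \right)}\right) = \left(3097152 + 969215\right) \left(385420 - \frac{1}{468}\right) = 4066367 \cdot \frac{180376559}{468} = \frac{733477287091153}{468}$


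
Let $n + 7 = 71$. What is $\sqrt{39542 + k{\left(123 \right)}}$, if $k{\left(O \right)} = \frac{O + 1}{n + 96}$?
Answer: $\frac{\sqrt{15817110}}{20} \approx 198.85$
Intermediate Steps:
$n = 64$ ($n = -7 + 71 = 64$)
$k{\left(O \right)} = \frac{1}{160} + \frac{O}{160}$ ($k{\left(O \right)} = \frac{O + 1}{64 + 96} = \frac{1 + O}{160} = \left(1 + O\right) \frac{1}{160} = \frac{1}{160} + \frac{O}{160}$)
$\sqrt{39542 + k{\left(123 \right)}} = \sqrt{39542 + \left(\frac{1}{160} + \frac{1}{160} \cdot 123\right)} = \sqrt{39542 + \left(\frac{1}{160} + \frac{123}{160}\right)} = \sqrt{39542 + \frac{31}{40}} = \sqrt{\frac{1581711}{40}} = \frac{\sqrt{15817110}}{20}$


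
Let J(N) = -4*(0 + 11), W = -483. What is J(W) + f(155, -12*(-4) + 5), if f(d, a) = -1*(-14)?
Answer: -30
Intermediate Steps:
f(d, a) = 14
J(N) = -44 (J(N) = -4*11 = -44)
J(W) + f(155, -12*(-4) + 5) = -44 + 14 = -30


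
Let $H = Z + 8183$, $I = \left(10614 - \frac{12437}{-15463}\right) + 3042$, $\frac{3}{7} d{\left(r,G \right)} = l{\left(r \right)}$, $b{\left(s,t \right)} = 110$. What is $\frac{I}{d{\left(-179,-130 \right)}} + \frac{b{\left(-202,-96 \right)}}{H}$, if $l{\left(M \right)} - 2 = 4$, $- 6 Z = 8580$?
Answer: $\frac{1426089702265}{1461902946} \approx 975.5$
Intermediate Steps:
$Z = -1430$ ($Z = \left(- \frac{1}{6}\right) 8580 = -1430$)
$l{\left(M \right)} = 6$ ($l{\left(M \right)} = 2 + 4 = 6$)
$d{\left(r,G \right)} = 14$ ($d{\left(r,G \right)} = \frac{7}{3} \cdot 6 = 14$)
$I = \frac{211175165}{15463}$ ($I = \left(10614 - - \frac{12437}{15463}\right) + 3042 = \left(10614 + \frac{12437}{15463}\right) + 3042 = \frac{164136719}{15463} + 3042 = \frac{211175165}{15463} \approx 13657.0$)
$H = 6753$ ($H = -1430 + 8183 = 6753$)
$\frac{I}{d{\left(-179,-130 \right)}} + \frac{b{\left(-202,-96 \right)}}{H} = \frac{211175165}{15463 \cdot 14} + \frac{110}{6753} = \frac{211175165}{15463} \cdot \frac{1}{14} + 110 \cdot \frac{1}{6753} = \frac{211175165}{216482} + \frac{110}{6753} = \frac{1426089702265}{1461902946}$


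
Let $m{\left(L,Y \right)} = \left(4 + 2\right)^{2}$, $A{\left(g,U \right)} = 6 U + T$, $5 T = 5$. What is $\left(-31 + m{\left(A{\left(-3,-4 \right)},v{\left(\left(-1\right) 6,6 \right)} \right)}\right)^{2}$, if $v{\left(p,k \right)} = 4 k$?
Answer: $25$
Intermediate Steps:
$T = 1$ ($T = \frac{1}{5} \cdot 5 = 1$)
$A{\left(g,U \right)} = 1 + 6 U$ ($A{\left(g,U \right)} = 6 U + 1 = 1 + 6 U$)
$m{\left(L,Y \right)} = 36$ ($m{\left(L,Y \right)} = 6^{2} = 36$)
$\left(-31 + m{\left(A{\left(-3,-4 \right)},v{\left(\left(-1\right) 6,6 \right)} \right)}\right)^{2} = \left(-31 + 36\right)^{2} = 5^{2} = 25$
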